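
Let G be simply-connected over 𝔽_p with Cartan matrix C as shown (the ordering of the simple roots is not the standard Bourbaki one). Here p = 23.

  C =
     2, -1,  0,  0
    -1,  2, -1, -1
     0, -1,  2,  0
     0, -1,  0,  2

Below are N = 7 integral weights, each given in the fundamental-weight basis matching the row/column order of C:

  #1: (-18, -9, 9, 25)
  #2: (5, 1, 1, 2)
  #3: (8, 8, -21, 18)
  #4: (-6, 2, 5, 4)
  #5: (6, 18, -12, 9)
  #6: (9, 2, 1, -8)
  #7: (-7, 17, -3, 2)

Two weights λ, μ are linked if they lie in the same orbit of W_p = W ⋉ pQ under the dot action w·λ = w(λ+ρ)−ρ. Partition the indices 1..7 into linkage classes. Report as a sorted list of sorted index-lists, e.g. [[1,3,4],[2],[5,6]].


Type D_4, rank 4, |W|=192; reorder rows/cols to standard.

λ_j+ρ reflected into Ā_23 (⟨·,θ^∨⟩≤23); 4-tuples as given:

  1: (5, 1, 12, 2)
  2: (6, 2, 2, 3)
  3: (3, 2, 4, 3)
  4: (3, 2, 4, 3)
  5: (6, 2, 2, 3)
  6: (6, 2, 2, 3)
  7: (6, 2, 2, 3)

3 distinct reps among the 7 weights ⇒ 3 W_23-linkage classes:

[[1], [2, 5, 6, 7], [3, 4]]


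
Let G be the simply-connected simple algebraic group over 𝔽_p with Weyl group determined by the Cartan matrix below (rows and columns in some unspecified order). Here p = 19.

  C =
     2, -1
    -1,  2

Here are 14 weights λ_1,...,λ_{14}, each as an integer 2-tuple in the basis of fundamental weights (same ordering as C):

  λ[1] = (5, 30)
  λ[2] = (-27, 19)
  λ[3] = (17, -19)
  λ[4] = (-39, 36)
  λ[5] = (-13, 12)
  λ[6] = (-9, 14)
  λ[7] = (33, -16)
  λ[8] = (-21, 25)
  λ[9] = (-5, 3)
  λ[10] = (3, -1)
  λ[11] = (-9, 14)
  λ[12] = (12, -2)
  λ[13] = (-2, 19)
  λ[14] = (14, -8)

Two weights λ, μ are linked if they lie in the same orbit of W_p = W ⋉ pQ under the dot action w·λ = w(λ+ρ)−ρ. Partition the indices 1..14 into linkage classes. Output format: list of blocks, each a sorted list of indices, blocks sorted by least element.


Dynkin diagram of C (from the 2 off-diagonal −1 entries): A_2.

W_19-reps of the 14 weights in Ā_19 (same 2-coord order as C):

    [1] (12, 1)
    [2] (12, 1)
    [3] (0, 18)
    [4] (0, 18)
    [5] (12, 1)
    [6] (8, 7)
    [7] (4, 0)
    [8] (12, 1)
    [9] (4, 0)
    [10] (4, 0)
    [11] (8, 7)
    [12] (12, 1)
    [13] (0, 18)
    [14] (8, 7)

4 distinct reps among the 14 weights ⇒ 4 W_19-linkage classes:

[[1, 2, 5, 8, 12], [3, 4, 13], [6, 11, 14], [7, 9, 10]]


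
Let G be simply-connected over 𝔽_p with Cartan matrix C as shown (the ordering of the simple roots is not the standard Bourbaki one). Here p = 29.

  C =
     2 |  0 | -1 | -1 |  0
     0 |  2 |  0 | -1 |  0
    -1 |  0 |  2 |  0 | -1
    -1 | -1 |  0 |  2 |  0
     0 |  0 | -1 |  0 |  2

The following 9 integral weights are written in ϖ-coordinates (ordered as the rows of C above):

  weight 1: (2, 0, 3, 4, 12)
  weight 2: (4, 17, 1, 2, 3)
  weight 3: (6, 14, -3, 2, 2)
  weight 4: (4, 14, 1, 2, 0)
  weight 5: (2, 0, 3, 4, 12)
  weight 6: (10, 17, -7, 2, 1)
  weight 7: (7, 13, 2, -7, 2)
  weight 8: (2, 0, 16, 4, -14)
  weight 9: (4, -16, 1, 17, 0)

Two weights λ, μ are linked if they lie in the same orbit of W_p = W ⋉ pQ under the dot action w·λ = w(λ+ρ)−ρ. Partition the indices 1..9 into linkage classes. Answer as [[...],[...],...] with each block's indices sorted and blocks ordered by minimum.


Cartan matrix: type A_5 (|W|=720); un-permuting the 5 rows.

Folding the 9 weights λ_j+ρ into Ā_29 (reps in the given 5-coord order):

  1: (3, 1, 4, 5, 13) · 2: (5, 15, 2, 3, 1) · 3: (5, 15, 2, 3, 1) · 4: (5, 15, 2, 3, 1) · 5: (3, 1, 4, 5, 13) · 6: (5, 15, 2, 3, 1) · 7: (2, 8, 3, 6, 3) · 8: (3, 1, 4, 5, 13) · 9: (5, 15, 2, 3, 1)

These 9 weights hit 3 W_29-dot-orbits; sizes (3, 5, 1):

[[1, 5, 8], [2, 3, 4, 6, 9], [7]]


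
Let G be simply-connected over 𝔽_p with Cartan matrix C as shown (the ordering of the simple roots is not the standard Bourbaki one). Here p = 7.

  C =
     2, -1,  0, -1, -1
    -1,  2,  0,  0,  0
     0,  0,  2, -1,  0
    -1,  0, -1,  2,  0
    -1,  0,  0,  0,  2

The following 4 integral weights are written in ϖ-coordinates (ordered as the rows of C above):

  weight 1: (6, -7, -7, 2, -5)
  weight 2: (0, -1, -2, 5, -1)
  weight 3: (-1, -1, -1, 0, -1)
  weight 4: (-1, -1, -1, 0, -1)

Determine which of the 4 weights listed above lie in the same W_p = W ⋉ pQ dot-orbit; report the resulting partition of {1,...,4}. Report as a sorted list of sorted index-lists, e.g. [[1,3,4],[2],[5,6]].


Dynkin diagram of C (from the 8 off-diagonal −1 entries): D_5.

λ_j+ρ reflected into Ā_7 (⟨·,θ^∨⟩≤7); 5-tuples as given:

  λ_1 → (1, 0, 0, 0, 2)
  λ_2 → (0, 0, 0, 1, 0)
  λ_3 → (0, 0, 0, 1, 0)
  λ_4 → (0, 0, 0, 1, 0)

These 4 weights hit 2 W_7-dot-orbits; sizes (1, 3):

[[1], [2, 3, 4]]


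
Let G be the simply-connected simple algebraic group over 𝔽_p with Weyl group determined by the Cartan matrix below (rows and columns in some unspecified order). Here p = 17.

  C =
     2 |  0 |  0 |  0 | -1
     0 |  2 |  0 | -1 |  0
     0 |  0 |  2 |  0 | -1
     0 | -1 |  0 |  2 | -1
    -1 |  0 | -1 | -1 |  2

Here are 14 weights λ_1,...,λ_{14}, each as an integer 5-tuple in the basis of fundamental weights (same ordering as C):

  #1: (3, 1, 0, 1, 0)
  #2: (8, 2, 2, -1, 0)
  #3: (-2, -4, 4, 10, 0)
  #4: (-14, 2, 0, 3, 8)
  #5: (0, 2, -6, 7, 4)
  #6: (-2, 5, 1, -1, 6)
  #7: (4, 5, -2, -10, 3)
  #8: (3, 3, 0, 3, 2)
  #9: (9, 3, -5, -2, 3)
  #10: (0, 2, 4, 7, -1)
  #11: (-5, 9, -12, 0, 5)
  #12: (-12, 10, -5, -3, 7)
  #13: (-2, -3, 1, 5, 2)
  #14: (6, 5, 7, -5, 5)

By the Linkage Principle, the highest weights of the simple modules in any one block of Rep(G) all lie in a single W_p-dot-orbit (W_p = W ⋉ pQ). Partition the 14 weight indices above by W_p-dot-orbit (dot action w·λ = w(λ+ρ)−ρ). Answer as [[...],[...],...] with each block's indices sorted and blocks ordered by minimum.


C ↔ D_5 under row/col permutation; |W(D_5)| = 1920.

λ_j+ρ reflected into Ā_17 (⟨·,θ^∨⟩≤17); 5-tuples as given:

    [1] (4, 2, 1, 2, 1)
    [2] (9, 3, 3, 0, 1)
    [3] (1, 3, 5, 0, 0)
    [4] (9, 3, 3, 0, 1)
    [5] (1, 3, 5, 0, 0)
    [6] (1, 2, 2, 4, 2)
    [7] (1, 3, 5, 0, 0)
    [8] (4, 2, 1, 2, 1)
    [9] (9, 3, 3, 0, 1)
    [10] (1, 3, 5, 0, 0)
    [11] (1, 2, 2, 4, 2)
    [12] (1, 2, 2, 4, 2)
    [13] (1, 2, 2, 4, 2)
    [14] (1, 2, 2, 4, 2)

The 14 indices split into 4 linkage classes (same alcove rep ⇔ same W_17-dot-orbit):

[[1, 8], [2, 4, 9], [3, 5, 7, 10], [6, 11, 12, 13, 14]]


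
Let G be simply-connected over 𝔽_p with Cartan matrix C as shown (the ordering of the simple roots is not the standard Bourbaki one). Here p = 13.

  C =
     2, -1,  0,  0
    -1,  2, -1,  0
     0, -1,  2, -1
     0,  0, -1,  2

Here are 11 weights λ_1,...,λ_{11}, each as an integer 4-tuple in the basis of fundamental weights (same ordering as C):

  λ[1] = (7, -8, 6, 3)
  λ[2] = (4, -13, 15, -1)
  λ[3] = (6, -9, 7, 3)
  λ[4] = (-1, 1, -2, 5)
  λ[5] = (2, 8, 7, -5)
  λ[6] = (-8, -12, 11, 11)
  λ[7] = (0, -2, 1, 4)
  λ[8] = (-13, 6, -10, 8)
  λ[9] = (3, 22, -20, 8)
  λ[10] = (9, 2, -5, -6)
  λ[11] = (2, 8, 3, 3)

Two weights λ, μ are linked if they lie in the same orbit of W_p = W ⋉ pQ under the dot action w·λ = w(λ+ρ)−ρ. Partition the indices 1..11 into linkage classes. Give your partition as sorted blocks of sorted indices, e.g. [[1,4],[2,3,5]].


Root system A_4: the 4×4 matrix C matches after relabeling.

Each λ_j+ρ reduced to Ā_13; 4-tuples below use C's row order:

  [1] (1, 7, 0, 4)
  [2] (4, 5, 1, 3)
  [3] (1, 7, 0, 4)
  [4] (0, 1, 1, 5)
  [5] (4, 5, 1, 3)
  [6] (0, 1, 1, 5)
  [7] (0, 1, 1, 5)
  [8] (1, 7, 0, 4)
  [9] (4, 5, 1, 3)
  [10] (4, 5, 1, 3)
  [11] (4, 5, 1, 3)

These 11 weights hit 3 W_13-dot-orbits; sizes (3, 5, 3):

[[1, 3, 8], [2, 5, 9, 10, 11], [4, 6, 7]]


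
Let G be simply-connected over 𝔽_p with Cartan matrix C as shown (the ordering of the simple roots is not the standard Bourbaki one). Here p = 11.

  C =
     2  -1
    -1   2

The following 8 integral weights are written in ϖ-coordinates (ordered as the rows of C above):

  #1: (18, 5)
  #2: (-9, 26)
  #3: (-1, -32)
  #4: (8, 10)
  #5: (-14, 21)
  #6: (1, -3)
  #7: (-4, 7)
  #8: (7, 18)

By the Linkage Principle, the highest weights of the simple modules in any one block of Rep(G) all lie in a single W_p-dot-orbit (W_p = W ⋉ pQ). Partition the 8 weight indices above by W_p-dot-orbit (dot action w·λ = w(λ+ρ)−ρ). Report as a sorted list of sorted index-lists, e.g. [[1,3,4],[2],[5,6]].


Cartan matrix: type A_2 (|W|=6); un-permuting the 2 rows.

Each λ_j+ρ reduced to Ā_11; 2-tuples below use C's row order:

  λ_1+ρ ↦ (3, 5) · λ_2+ρ ↦ (3, 5) · λ_3+ρ ↦ (0, 2) · λ_4+ρ ↦ (0, 2) · λ_5+ρ ↦ (0, 2) · λ_6+ρ ↦ (0, 2) · λ_7+ρ ↦ (3, 5) · λ_8+ρ ↦ (3, 5)

Partition of {1..8} into 2 W_11-dot-orbits:

[[1, 2, 7, 8], [3, 4, 5, 6]]


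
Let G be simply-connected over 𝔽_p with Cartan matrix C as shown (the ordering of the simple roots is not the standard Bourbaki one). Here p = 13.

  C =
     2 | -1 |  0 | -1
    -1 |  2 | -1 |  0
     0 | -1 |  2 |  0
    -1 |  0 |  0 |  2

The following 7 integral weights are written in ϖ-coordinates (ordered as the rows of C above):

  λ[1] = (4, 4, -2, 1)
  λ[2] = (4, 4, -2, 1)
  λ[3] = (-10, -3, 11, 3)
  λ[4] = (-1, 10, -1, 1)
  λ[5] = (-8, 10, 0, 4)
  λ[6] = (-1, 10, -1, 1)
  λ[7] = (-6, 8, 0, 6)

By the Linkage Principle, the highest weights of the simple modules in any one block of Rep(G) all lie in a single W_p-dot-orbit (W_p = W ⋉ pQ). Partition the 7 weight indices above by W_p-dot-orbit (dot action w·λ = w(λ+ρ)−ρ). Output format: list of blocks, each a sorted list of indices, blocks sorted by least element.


Dynkin diagram of C (from the 6 off-diagonal −1 entries): A_4.

W_13-reps of the 7 weights in Ā_13 (same 4-coord order as C):

  1: (5, 4, 1, 2);  2: (5, 4, 1, 2);  3: (5, 4, 1, 2);  4: (0, 11, 0, 2);  5: (5, 4, 1, 2);  6: (0, 11, 0, 2);  7: (5, 4, 1, 2)

The 7 indices split into 2 linkage classes (same alcove rep ⇔ same W_13-dot-orbit):

[[1, 2, 3, 5, 7], [4, 6]]


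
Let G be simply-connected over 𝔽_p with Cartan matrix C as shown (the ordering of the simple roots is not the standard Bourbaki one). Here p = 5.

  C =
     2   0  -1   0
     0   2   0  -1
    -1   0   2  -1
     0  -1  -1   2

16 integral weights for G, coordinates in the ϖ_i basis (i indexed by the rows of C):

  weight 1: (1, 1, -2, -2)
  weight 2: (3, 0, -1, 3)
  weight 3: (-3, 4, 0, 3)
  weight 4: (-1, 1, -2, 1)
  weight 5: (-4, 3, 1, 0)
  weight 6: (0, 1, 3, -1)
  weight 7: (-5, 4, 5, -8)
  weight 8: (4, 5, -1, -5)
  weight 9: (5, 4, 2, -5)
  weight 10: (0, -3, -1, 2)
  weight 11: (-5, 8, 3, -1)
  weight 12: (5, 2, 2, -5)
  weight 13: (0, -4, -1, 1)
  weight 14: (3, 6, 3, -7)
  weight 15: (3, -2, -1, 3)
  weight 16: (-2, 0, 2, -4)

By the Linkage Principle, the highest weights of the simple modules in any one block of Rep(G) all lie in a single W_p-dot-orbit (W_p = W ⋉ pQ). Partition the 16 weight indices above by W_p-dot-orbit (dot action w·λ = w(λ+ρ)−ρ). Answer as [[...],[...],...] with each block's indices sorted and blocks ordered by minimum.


Root system A_4: the 4×4 matrix C matches after relabeling.

Each λ_j+ρ reduced to Ā_5; 4-tuples below use C's row order:

    λ_1+ρ ↦ (0, 0, 1, 1)
    λ_2+ρ ↦ (0, 3, 0, 1)
    λ_3+ρ ↦ (1, 0, 3, 0)
    λ_4+ρ ↦ (1, 2, 0, 1)
    λ_5+ρ ↦ (0, 2, 1, 0)
    λ_6+ρ ↦ (1, 0, 3, 0)
    λ_7+ρ ↦ (1, 0, 3, 0)
    λ_8+ρ ↦ (1, 0, 3, 0)
    λ_9+ρ ↦ (0, 3, 0, 1)
    λ_10+ρ ↦ (1, 2, 0, 1)
    λ_11+ρ ↦ (0, 3, 0, 1)
    λ_12+ρ ↦ (1, 2, 0, 1)
    λ_13+ρ ↦ (0, 2, 1, 0)
    λ_14+ρ ↦ (1, 2, 0, 1)
    λ_15+ρ ↦ (1, 2, 0, 1)
    λ_16+ρ ↦ (0, 2, 1, 0)

Grouping the 16 weights by Ā_5-representative: 5 linkage classes.

[[1], [2, 9, 11], [3, 6, 7, 8], [4, 10, 12, 14, 15], [5, 13, 16]]


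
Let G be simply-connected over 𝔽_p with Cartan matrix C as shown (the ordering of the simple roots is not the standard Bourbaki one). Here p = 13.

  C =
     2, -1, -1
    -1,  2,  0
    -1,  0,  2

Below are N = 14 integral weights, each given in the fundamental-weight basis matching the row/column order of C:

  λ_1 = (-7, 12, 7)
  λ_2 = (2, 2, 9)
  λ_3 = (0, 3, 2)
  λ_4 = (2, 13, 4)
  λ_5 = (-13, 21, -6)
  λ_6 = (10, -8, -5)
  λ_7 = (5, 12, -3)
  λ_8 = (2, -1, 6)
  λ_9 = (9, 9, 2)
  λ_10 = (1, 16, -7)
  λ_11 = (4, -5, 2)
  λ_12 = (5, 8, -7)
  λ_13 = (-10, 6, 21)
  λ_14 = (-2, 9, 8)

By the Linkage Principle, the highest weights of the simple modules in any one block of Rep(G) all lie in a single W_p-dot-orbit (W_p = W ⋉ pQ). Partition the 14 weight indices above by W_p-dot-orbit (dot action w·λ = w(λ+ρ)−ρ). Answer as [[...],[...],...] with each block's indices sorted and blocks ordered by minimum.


C ↔ A_3 under row/col permutation; |W(A_3)| = 24.

Folding the 14 weights λ_j+ρ into Ā_13 (reps in the given 3-coord order):

  1: (6, 5, 0) · 2: (3, 0, 7) · 3: (1, 4, 3) · 4: (1, 4, 3) · 5: (1, 4, 3) · 6: (0, 7, 4) · 7: (0, 7, 4) · 8: (3, 0, 7) · 9: (3, 0, 7) · 10: (0, 7, 4) · 11: (1, 4, 3) · 12: (0, 7, 4) · 13: (0, 7, 4) · 14: (1, 4, 3)

Grouping the 14 weights by Ā_13-representative: 4 linkage classes.

[[1], [2, 8, 9], [3, 4, 5, 11, 14], [6, 7, 10, 12, 13]]


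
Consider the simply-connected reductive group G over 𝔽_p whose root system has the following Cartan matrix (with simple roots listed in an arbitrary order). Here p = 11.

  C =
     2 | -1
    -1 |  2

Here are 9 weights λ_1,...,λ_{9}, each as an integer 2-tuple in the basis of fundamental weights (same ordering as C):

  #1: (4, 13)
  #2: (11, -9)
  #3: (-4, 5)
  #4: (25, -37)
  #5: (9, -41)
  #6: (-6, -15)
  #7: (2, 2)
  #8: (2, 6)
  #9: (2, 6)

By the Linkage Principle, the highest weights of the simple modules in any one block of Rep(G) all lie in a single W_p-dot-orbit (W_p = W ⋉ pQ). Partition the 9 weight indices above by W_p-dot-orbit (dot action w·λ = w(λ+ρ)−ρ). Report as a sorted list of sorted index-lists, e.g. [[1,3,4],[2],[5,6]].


Cartan matrix: type A_2 (|W|=6); un-permuting the 2 rows.

Alcove-folded reps (p=11, 9 weights, presented ϖ-order):

  λ_1 → (3, 3);  λ_2 → (3, 7);  λ_3 → (3, 3);  λ_4 → (3, 7);  λ_5 → (3, 7);  λ_6 → (3, 3);  λ_7 → (3, 3);  λ_8 → (3, 7);  λ_9 → (3, 7)

Partition of {1..9} into 2 W_11-dot-orbits:

[[1, 3, 6, 7], [2, 4, 5, 8, 9]]


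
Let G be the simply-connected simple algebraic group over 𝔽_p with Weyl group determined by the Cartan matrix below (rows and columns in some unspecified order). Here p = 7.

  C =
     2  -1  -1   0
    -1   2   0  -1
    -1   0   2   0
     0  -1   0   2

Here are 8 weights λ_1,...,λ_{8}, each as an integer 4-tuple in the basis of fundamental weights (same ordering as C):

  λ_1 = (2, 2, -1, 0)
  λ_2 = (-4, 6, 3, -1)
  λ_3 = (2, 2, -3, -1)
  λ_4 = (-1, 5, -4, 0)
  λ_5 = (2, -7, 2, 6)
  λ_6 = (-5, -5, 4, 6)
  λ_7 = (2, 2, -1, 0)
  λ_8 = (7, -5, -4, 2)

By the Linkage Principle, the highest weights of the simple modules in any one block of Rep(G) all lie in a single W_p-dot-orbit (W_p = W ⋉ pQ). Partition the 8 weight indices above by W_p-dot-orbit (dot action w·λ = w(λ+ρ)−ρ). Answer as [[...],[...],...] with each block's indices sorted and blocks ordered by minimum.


Root system A_4: the 4×4 matrix C matches after relabeling.

Alcove-folded reps (p=7, 8 weights, presented ϖ-order):

  λ_1+ρ ↦ (3, 3, 0, 1) · λ_2+ρ ↦ (3, 3, 0, 1) · λ_3+ρ ↦ (1, 3, 2, 0) · λ_4+ρ ↦ (3, 3, 0, 1) · λ_5+ρ ↦ (3, 3, 0, 1) · λ_6+ρ ↦ (1, 3, 2, 0) · λ_7+ρ ↦ (3, 3, 0, 1) · λ_8+ρ ↦ (1, 3, 2, 0)

2 distinct reps among the 8 weights ⇒ 2 W_7-linkage classes:

[[1, 2, 4, 5, 7], [3, 6, 8]]


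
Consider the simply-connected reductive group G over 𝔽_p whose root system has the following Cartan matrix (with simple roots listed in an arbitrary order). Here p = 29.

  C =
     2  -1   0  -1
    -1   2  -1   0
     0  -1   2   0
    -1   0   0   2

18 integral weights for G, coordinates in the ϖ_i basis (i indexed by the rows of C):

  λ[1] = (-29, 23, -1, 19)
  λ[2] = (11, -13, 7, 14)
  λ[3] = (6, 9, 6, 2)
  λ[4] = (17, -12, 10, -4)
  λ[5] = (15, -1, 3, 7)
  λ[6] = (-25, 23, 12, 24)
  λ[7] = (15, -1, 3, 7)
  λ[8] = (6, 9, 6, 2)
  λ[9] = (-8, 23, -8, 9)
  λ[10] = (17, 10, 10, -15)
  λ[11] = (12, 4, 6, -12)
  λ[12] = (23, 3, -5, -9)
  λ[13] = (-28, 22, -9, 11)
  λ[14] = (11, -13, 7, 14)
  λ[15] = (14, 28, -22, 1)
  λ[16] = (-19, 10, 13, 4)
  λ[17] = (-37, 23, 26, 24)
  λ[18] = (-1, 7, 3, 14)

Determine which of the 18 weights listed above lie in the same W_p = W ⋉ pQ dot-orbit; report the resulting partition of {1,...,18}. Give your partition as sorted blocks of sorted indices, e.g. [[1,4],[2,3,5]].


Type A_4, rank 4, |W|=120; reorder rows/cols to standard.

λ_j+ρ reflected into Ā_29 (⟨·,θ^∨⟩≤29); 4-tuples as given:

  1: (16, 0, 4, 8) · 2: (0, 8, 4, 15) · 3: (7, 10, 7, 3) · 4: (4, 11, 0, 3) · 5: (16, 0, 4, 8) · 6: (16, 0, 4, 8) · 7: (16, 0, 4, 8) · 8: (7, 10, 7, 3) · 9: (7, 10, 7, 3) · 10: (4, 11, 0, 3) · 11: (2, 5, 7, 11) · 12: (16, 0, 4, 8) · 13: (0, 8, 4, 15) · 14: (0, 8, 4, 15) · 15: (0, 8, 4, 15) · 16: (2, 5, 7, 11) · 17: (2, 5, 7, 11) · 18: (0, 8, 4, 15)

5 distinct reps among the 18 weights ⇒ 5 W_29-linkage classes:

[[1, 5, 6, 7, 12], [2, 13, 14, 15, 18], [3, 8, 9], [4, 10], [11, 16, 17]]


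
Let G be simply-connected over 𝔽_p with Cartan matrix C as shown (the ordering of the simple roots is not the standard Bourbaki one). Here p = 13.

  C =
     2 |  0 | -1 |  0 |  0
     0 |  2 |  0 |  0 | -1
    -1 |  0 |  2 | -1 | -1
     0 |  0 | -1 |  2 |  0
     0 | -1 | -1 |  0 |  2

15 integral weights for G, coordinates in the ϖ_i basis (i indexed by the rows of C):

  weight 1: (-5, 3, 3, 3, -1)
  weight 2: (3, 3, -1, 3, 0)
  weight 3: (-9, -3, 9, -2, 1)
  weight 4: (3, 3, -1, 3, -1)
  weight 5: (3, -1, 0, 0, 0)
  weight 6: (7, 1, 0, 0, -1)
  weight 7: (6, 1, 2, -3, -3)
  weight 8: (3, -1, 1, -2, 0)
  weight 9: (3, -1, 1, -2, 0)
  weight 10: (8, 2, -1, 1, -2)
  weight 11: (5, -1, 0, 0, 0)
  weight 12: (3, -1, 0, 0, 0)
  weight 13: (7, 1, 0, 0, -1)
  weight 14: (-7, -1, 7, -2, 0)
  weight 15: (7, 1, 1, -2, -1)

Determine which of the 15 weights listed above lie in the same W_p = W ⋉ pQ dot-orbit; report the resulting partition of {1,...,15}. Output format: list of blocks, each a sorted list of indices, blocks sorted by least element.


Type D_5, rank 5, |W|=1920; reorder rows/cols to standard.

Folding the 15 weights λ_j+ρ into Ā_13 (reps in the given 5-coord order):

    λ_1 → (4, 4, 0, 4, 0)
    λ_2 → (4, 4, 0, 4, 0)
    λ_3 → (8, 2, 1, 1, 0)
    λ_4 → (4, 4, 0, 4, 0)
    λ_5 → (4, 0, 1, 1, 1)
    λ_6 → (8, 2, 1, 1, 0)
    λ_7 → (6, 0, 1, 1, 1)
    λ_8 → (4, 0, 1, 1, 1)
    λ_9 → (4, 0, 1, 1, 1)
    λ_10 → (8, 2, 1, 1, 0)
    λ_11 → (6, 0, 1, 1, 1)
    λ_12 → (4, 0, 1, 1, 1)
    λ_13 → (8, 2, 1, 1, 0)
    λ_14 → (6, 0, 1, 1, 1)
    λ_15 → (8, 2, 1, 1, 0)

These 15 weights hit 4 W_13-dot-orbits; sizes (3, 5, 4, 3):

[[1, 2, 4], [3, 6, 10, 13, 15], [5, 8, 9, 12], [7, 11, 14]]


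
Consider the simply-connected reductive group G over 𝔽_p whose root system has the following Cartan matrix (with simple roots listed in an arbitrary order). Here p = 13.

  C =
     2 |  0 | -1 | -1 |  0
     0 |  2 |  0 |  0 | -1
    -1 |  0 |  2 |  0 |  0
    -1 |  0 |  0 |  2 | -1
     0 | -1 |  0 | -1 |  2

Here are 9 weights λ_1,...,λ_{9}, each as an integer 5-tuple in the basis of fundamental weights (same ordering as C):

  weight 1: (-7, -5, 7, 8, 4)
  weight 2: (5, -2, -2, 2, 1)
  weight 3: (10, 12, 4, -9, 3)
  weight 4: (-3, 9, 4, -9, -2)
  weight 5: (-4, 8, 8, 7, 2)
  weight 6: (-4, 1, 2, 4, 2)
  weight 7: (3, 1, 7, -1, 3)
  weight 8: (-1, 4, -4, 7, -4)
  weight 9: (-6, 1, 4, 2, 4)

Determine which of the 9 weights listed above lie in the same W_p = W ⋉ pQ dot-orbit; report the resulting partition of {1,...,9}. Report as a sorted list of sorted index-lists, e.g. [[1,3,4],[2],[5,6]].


Root system A_5: the 5×5 matrix C matches after relabeling.

λ_j+ρ reflected into Ā_13 (⟨·,θ^∨⟩≤13); 5-tuples as given:

  λ_1+ρ ↦ (5, 1, 1, 3, 1)
  λ_2+ρ ↦ (5, 1, 1, 3, 1)
  λ_3+ρ ↦ (4, 3, 3, 0, 1)
  λ_4+ρ ↦ (5, 1, 1, 3, 1)
  λ_5+ρ ↦ (4, 3, 3, 0, 1)
  λ_6+ρ ↦ (3, 2, 0, 2, 3)
  λ_7+ρ ↦ (4, 3, 3, 0, 1)
  λ_8+ρ ↦ (3, 2, 0, 2, 3)
  λ_9+ρ ↦ (3, 2, 0, 2, 3)

These 9 weights hit 3 W_13-dot-orbits; sizes (3, 3, 3):

[[1, 2, 4], [3, 5, 7], [6, 8, 9]]


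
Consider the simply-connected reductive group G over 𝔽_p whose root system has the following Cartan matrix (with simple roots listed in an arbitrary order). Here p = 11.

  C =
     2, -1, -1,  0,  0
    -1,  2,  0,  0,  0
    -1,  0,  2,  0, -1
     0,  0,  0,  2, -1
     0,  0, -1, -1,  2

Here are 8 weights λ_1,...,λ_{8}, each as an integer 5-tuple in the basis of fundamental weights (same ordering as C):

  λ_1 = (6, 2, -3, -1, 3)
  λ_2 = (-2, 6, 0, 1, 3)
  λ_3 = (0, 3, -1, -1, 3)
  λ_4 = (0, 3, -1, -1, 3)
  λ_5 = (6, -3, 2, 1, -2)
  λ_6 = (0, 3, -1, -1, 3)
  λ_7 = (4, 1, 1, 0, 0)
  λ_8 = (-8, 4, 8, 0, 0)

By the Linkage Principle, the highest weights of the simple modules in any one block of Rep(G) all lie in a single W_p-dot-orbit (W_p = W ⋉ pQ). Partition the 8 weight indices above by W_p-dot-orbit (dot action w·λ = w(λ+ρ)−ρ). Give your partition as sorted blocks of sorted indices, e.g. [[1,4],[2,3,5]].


Root system A_5: the 5×5 matrix C matches after relabeling.

Folding the 8 weights λ_j+ρ into Ā_11 (reps in the given 5-coord order):

    λ_1 → (5, 2, 2, 1, 1)
    λ_2 → (1, 4, 0, 0, 4)
    λ_3 → (1, 4, 0, 0, 4)
    λ_4 → (1, 4, 0, 0, 4)
    λ_5 → (5, 2, 2, 1, 1)
    λ_6 → (1, 4, 0, 0, 4)
    λ_7 → (5, 2, 2, 1, 1)
    λ_8 → (5, 2, 2, 1, 1)

These 8 weights hit 2 W_11-dot-orbits; sizes (4, 4):

[[1, 5, 7, 8], [2, 3, 4, 6]]


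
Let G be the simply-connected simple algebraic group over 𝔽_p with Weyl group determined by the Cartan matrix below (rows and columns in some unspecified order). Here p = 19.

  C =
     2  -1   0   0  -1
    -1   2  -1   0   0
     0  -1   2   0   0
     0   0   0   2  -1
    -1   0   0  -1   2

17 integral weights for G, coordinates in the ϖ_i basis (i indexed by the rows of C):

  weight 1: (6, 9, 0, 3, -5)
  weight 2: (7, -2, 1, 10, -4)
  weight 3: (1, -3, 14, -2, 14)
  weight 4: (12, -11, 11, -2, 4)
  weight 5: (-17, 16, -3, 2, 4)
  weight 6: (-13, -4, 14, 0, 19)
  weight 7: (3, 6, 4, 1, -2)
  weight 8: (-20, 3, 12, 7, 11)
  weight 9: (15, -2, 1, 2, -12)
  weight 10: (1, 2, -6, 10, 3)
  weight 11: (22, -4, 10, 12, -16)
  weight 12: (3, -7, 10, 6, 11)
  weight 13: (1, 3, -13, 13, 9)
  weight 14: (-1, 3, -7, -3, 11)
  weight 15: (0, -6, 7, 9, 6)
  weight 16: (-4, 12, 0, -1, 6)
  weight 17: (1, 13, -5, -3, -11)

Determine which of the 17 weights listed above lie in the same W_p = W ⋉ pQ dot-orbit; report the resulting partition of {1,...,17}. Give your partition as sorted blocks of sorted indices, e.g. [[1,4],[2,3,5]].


Cartan matrix: type A_5 (|W|=720); un-permuting the 5 rows.

Folding the 17 weights λ_j+ρ into Ā_19 (reps in the given 5-coord order):

    λ_1+ρ ↦ (3, 10, 1, 0, 4)
    λ_2+ρ ↦ (4, 1, 1, 8, 3)
    λ_3+ρ ↦ (0, 2, 2, 10, 4)
    λ_4+ρ ↦ (3, 10, 1, 0, 4)
    λ_5+ρ ↦ (4, 1, 1, 8, 3)
    λ_6+ρ ↦ (3, 10, 1, 0, 4)
    λ_7+ρ ↦ (3, 7, 5, 1, 1)
    λ_8+ρ ↦ (3, 10, 1, 0, 4)
    λ_9+ρ ↦ (4, 1, 1, 8, 3)
    λ_10+ρ ↦ (0, 2, 2, 10, 4)
    λ_11+ρ ↦ (4, 1, 1, 8, 3)
    λ_12+ρ ↦ (2, 0, 4, 2, 8)
    λ_13+ρ ↦ (1, 5, 2, 3, 4)
    λ_14+ρ ↦ (2, 0, 4, 2, 8)
    λ_15+ρ ↦ (4, 1, 1, 8, 3)
    λ_16+ρ ↦ (3, 10, 1, 0, 4)
    λ_17+ρ ↦ (2, 0, 4, 2, 8)

6 distinct reps among the 17 weights ⇒ 6 W_19-linkage classes:

[[1, 4, 6, 8, 16], [2, 5, 9, 11, 15], [3, 10], [7], [12, 14, 17], [13]]


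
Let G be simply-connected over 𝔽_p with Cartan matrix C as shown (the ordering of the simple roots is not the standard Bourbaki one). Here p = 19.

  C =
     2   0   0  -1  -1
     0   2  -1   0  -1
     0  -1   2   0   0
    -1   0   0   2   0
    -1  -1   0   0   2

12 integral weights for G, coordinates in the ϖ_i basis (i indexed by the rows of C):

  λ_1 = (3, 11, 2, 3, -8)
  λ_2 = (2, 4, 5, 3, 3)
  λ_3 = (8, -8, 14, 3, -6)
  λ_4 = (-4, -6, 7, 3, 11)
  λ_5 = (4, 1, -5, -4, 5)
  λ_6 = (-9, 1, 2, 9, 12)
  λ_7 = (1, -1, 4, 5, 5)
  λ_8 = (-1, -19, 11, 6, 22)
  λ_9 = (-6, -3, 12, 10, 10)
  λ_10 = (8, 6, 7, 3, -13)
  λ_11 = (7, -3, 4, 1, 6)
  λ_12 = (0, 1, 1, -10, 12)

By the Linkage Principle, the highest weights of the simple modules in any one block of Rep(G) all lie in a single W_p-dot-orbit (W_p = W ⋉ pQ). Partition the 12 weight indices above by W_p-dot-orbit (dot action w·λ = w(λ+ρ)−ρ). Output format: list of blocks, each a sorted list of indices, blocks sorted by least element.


A_5 Cartan matrix, 5 simple roots permuted; ρ=(1,1,1,1,1).

λ_j+ρ reflected into Ā_19 (⟨·,θ^∨⟩≤19); 5-tuples as given:

  [1] (3, 5, 3, 1, 4) · [2] (3, 5, 3, 1, 4) · [3] (3, 5, 3, 1, 4) · [4] (3, 5, 3, 1, 4) · [5] (2, 2, 2, 3, 4) · [6] (8, 2, 2, 1, 5) · [7] (2, 0, 5, 6, 6) · [8] (4, 7, 5, 0, 1) · [9] (2, 2, 2, 3, 4) · [10] (3, 5, 3, 1, 4) · [11] (8, 2, 2, 1, 5) · [12] (8, 2, 2, 1, 5)

Grouping the 12 weights by Ā_19-representative: 5 linkage classes.

[[1, 2, 3, 4, 10], [5, 9], [6, 11, 12], [7], [8]]


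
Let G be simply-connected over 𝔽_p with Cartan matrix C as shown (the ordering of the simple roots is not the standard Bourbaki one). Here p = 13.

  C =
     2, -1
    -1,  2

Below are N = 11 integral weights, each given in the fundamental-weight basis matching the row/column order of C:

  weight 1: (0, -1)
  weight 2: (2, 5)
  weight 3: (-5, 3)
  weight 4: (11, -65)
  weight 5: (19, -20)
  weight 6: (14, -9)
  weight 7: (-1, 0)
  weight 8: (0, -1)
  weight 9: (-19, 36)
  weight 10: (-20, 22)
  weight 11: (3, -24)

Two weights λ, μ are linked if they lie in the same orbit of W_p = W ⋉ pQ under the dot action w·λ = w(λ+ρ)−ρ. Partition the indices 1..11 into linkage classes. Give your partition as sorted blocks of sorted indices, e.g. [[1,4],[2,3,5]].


Type A_2, rank 2, |W|=6; reorder rows/cols to standard.

Alcove-folded reps (p=13, 11 weights, presented ϖ-order):

  λ_1 → (1, 0) · λ_2 → (3, 6) · λ_3 → (4, 0) · λ_4 → (1, 0) · λ_5 → (6, 6) · λ_6 → (5, 6) · λ_7 → (0, 1) · λ_8 → (1, 0) · λ_9 → (5, 6) · λ_10 → (3, 6) · λ_11 → (3, 6)

Grouping the 11 weights by Ā_13-representative: 6 linkage classes.

[[1, 4, 8], [2, 10, 11], [3], [5], [6, 9], [7]]


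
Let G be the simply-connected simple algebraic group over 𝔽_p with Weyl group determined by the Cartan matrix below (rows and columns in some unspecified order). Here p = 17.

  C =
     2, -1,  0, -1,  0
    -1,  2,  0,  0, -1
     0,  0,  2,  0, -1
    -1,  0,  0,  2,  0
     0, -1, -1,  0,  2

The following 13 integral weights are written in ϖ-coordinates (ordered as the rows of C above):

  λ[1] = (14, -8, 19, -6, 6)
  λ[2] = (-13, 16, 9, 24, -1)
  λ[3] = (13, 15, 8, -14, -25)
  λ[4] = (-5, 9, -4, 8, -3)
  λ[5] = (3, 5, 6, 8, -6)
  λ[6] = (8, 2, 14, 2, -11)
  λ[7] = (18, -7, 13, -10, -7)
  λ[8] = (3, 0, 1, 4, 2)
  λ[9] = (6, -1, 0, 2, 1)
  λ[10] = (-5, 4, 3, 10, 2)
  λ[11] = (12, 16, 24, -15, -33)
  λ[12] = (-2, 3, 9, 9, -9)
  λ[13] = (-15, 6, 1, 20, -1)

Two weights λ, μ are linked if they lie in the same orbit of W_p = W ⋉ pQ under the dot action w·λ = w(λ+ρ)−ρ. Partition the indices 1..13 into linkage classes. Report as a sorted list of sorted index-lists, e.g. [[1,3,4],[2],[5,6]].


Type A_5, rank 5, |W|=720; reorder rows/cols to standard.

Each λ_j+ρ reduced to Ā_17; 5-tuples below use C's row order:

  1: (7, 0, 1, 3, 2);  2: (6, 2, 0, 4, 5);  3: (0, 1, 2, 7, 1);  4: (4, 1, 2, 5, 3);  5: (4, 1, 2, 5, 3);  6: (2, 7, 2, 0, 3);  7: (2, 4, 2, 3, 4);  8: (4, 1, 2, 5, 3);  9: (7, 0, 1, 3, 2);  10: (4, 1, 2, 5, 3);  11: (0, 1, 2, 7, 1);  12: (4, 1, 2, 5, 3);  13: (7, 0, 1, 3, 2)

6 distinct reps among the 13 weights ⇒ 6 W_17-linkage classes:

[[1, 9, 13], [2], [3, 11], [4, 5, 8, 10, 12], [6], [7]]


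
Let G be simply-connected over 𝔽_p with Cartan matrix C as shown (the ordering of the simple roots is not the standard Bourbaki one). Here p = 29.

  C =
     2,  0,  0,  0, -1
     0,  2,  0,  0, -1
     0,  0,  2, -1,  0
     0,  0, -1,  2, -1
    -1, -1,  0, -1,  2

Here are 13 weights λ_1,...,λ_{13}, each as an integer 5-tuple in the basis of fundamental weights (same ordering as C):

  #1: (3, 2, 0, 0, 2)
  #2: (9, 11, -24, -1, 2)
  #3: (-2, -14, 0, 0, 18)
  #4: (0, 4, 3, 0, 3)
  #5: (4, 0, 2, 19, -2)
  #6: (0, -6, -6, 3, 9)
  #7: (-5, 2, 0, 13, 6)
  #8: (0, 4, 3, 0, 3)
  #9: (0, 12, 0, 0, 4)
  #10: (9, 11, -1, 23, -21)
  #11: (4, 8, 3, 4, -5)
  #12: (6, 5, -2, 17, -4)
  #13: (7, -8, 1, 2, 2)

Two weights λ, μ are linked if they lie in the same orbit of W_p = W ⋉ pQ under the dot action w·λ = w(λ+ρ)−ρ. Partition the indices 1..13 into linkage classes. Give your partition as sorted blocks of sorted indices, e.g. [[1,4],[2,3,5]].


Type D_5, rank 5, |W|=1920; reorder rows/cols to standard.

Alcove-folded reps (p=29, 13 weights, presented ϖ-order):

  [1] (4, 3, 1, 1, 3) · [2] (10, 8, 0, 3, 2) · [3] (1, 13, 1, 1, 5) · [4] (1, 5, 4, 1, 4) · [5] (4, 0, 3, 1, 1) · [6] (1, 5, 4, 1, 4) · [7] (4, 3, 1, 1, 3) · [8] (1, 5, 4, 1, 4) · [9] (1, 13, 1, 1, 5) · [10] (10, 8, 0, 3, 2) · [11] (1, 5, 4, 1, 4) · [12] (4, 3, 1, 1, 3) · [13] (4, 3, 1, 1, 3)

These 13 weights hit 5 W_29-dot-orbits; sizes (4, 2, 2, 4, 1):

[[1, 7, 12, 13], [2, 10], [3, 9], [4, 6, 8, 11], [5]]


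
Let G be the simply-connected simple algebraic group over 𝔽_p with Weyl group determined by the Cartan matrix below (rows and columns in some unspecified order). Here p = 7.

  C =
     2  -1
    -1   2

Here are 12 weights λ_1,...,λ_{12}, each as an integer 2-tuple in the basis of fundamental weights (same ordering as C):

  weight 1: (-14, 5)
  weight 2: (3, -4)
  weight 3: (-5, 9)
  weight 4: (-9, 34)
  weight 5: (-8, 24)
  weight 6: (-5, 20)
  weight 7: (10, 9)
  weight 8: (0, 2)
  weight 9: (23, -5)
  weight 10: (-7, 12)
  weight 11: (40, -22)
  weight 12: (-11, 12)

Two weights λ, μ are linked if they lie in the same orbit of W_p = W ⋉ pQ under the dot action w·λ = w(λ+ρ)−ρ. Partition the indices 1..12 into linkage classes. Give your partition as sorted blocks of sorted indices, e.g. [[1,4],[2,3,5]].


C ↔ A_2 under row/col permutation; |W(A_2)| = 6.

Ā_7 reps of the 12 weights (A_2, coords as presented):

  λ_1 → (0, 1);  λ_2 → (1, 3);  λ_3 → (1, 3);  λ_4 → (0, 1);  λ_5 → (4, 3);  λ_6 → (0, 4);  λ_7 → (4, 3);  λ_8 → (1, 3);  λ_9 → (1, 3);  λ_10 → (0, 1);  λ_11 → (0, 1);  λ_12 → (1, 3)

Partition of {1..12} into 4 W_7-dot-orbits:

[[1, 4, 10, 11], [2, 3, 8, 9, 12], [5, 7], [6]]


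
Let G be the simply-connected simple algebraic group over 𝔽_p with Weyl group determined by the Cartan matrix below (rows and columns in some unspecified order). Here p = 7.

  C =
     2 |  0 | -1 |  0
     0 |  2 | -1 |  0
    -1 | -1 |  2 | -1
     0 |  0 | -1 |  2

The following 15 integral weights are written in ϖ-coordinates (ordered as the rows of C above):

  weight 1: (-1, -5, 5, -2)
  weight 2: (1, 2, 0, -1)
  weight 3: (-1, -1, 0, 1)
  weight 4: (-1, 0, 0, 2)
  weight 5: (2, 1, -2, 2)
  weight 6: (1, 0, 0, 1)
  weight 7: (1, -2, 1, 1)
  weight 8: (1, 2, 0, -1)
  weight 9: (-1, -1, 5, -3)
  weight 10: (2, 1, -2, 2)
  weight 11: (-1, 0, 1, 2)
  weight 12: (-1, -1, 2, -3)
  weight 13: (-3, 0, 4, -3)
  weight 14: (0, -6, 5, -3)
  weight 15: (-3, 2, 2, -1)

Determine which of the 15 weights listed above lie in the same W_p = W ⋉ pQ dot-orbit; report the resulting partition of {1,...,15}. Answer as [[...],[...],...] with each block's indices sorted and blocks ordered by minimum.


Type D_4, rank 4, |W|=192; reorder rows/cols to standard.

λ_j+ρ reflected into Ā_7 (⟨·,θ^∨⟩≤7); 4-tuples as given:

  [1] (0, 4, 1, 1) · [2] (2, 3, 1, 0) · [3] (0, 0, 1, 2) · [4] (0, 1, 1, 3) · [5] (2, 1, 1, 2) · [6] (2, 1, 1, 2) · [7] (2, 1, 1, 2) · [8] (2, 3, 1, 0) · [9] (0, 0, 1, 2) · [10] (2, 1, 1, 2) · [11] (0, 1, 1, 3) · [12] (0, 0, 1, 2) · [13] (2, 1, 1, 2) · [14] (0, 4, 1, 1) · [15] (2, 3, 1, 0)

Grouping the 15 weights by Ā_7-representative: 5 linkage classes.

[[1, 14], [2, 8, 15], [3, 9, 12], [4, 11], [5, 6, 7, 10, 13]]


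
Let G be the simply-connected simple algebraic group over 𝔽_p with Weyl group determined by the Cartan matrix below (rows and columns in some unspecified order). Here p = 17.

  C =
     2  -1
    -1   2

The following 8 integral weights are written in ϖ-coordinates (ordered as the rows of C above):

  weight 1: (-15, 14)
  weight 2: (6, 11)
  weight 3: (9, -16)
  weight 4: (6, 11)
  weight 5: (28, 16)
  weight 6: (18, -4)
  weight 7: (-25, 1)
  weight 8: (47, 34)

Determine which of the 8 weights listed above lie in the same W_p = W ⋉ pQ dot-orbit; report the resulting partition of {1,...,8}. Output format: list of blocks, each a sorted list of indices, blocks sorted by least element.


Type A_2, rank 2, |W|=6; reorder rows/cols to standard.

W_17-reps of the 8 weights in Ā_17 (same 2-coord order as C):

  [1] (14, 1) · [2] (5, 10) · [3] (5, 10) · [4] (5, 10) · [5] (12, 0) · [6] (14, 1) · [7] (5, 10) · [8] (14, 1)

3 distinct reps among the 8 weights ⇒ 3 W_17-linkage classes:

[[1, 6, 8], [2, 3, 4, 7], [5]]


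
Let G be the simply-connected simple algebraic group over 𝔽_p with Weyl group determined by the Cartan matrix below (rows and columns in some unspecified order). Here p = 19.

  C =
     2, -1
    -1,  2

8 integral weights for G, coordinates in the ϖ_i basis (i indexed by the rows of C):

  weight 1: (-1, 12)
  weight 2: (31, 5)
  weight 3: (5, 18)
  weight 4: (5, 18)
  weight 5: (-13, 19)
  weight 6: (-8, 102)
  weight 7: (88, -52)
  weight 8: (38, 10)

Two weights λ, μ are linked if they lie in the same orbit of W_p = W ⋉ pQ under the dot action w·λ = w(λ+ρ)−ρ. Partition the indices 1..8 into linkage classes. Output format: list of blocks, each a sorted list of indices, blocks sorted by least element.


C ↔ A_2 under row/col permutation; |W(A_2)| = 6.

Ā_19 reps of the 8 weights (A_2, coords as presented):

  [1] (0, 13)
  [2] (0, 13)
  [3] (0, 13)
  [4] (0, 13)
  [5] (11, 7)
  [6] (11, 7)
  [7] (0, 13)
  [8] (11, 7)

Linkage partition of the 8 weights (2 classes, p=19):

[[1, 2, 3, 4, 7], [5, 6, 8]]


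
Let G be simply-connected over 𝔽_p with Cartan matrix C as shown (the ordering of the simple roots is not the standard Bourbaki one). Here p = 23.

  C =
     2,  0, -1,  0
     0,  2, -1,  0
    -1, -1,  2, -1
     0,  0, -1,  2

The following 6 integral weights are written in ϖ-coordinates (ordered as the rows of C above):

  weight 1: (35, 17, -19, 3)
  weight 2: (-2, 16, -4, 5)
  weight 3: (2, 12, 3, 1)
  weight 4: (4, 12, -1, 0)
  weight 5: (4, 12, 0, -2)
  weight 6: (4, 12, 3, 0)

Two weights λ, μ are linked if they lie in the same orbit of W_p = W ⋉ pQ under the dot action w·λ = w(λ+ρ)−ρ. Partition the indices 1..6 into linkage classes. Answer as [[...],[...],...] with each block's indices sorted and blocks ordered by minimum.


D_4 Cartan matrix, 4 simple roots permuted; ρ=(1,1,1,1).

W_23-reps of the 6 weights in Ā_23 (same 4-coord order as C):

  1: (5, 13, 0, 1);  2: (3, 13, 1, 2);  3: (3, 13, 1, 2);  4: (5, 13, 0, 1);  5: (5, 13, 0, 1);  6: (5, 13, 0, 1)

Grouping the 6 weights by Ā_23-representative: 2 linkage classes.

[[1, 4, 5, 6], [2, 3]]


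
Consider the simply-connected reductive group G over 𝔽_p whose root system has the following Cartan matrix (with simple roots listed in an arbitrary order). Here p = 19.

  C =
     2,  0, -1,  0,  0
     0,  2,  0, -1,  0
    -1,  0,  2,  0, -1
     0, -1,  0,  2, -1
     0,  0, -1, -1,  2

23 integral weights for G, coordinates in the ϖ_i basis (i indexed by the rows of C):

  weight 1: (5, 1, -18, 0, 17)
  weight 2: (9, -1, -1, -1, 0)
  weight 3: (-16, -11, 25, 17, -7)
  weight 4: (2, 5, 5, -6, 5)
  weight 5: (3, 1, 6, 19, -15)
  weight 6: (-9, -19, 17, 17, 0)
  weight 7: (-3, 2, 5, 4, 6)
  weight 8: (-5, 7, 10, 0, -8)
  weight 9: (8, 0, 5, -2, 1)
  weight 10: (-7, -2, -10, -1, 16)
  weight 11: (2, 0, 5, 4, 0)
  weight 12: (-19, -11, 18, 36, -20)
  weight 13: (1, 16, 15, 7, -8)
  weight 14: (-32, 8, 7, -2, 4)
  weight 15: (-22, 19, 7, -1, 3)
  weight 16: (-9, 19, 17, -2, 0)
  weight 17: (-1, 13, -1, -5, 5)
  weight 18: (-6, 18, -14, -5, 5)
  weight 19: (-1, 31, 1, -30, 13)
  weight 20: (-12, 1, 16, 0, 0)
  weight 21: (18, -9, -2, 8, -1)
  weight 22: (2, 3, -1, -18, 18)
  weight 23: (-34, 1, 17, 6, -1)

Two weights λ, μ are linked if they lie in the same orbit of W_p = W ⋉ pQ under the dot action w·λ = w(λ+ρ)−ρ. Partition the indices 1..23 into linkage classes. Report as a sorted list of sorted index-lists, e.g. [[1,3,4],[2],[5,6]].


A_5 Cartan matrix, 5 simple roots permuted; ρ=(1,1,1,1,1).

W_19-reps of the 23 weights in Ā_19 (same 5-coord order as C):

  [1] (9, 0, 6, 1, 1)
  [2] (10, 0, 0, 0, 1)
  [3] (4, 2, 0, 6, 1)
  [4] (3, 1, 6, 5, 1)
  [5] (0, 1, 4, 5, 7)
  [6] (10, 0, 0, 0, 1)
  [7] (0, 1, 4, 5, 7)
  [8] (4, 2, 0, 6, 1)
  [9] (9, 0, 6, 1, 1)
  [10] (9, 0, 6, 1, 1)
  [11] (3, 1, 6, 5, 1)
  [12] (10, 0, 0, 0, 1)
  [13] (9, 0, 6, 1, 1)
  [14] (4, 2, 0, 6, 1)
  [15] (4, 2, 0, 6, 1)
  [16] (10, 0, 0, 0, 1)
  [17] (0, 10, 0, 4, 2)
  [18] (0, 1, 4, 5, 7)
  [19] (0, 10, 0, 4, 2)
  [20] (9, 0, 6, 1, 1)
  [21] (10, 0, 0, 0, 1)
  [22] (0, 10, 0, 4, 2)
  [23] (4, 2, 0, 6, 1)

Partition of {1..23} into 6 W_19-dot-orbits:

[[1, 9, 10, 13, 20], [2, 6, 12, 16, 21], [3, 8, 14, 15, 23], [4, 11], [5, 7, 18], [17, 19, 22]]


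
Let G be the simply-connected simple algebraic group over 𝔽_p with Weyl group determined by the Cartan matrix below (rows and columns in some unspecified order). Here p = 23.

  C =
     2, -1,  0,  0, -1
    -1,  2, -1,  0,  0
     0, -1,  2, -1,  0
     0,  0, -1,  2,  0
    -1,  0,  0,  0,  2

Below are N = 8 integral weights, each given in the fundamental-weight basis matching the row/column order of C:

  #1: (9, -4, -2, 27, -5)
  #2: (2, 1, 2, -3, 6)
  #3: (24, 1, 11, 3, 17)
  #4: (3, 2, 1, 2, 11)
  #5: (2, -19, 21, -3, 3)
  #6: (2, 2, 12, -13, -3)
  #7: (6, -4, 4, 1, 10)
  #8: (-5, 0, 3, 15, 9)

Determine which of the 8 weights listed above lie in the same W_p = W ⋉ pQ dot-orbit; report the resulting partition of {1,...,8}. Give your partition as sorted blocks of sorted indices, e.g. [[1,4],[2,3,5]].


Root system A_5: the 5×5 matrix C matches after relabeling.

Each λ_j+ρ reduced to Ā_23; 5-tuples below use C's row order:

  λ_1 → (1, 3, 1, 12, 2)
  λ_2 → (3, 2, 1, 2, 7)
  λ_3 → (4, 3, 2, 2, 11)
  λ_4 → (4, 3, 2, 2, 11)
  λ_5 → (4, 3, 2, 2, 11)
  λ_6 → (1, 3, 1, 12, 2)
  λ_7 → (4, 3, 2, 2, 11)
  λ_8 → (1, 3, 1, 12, 2)

The 8 indices split into 3 linkage classes (same alcove rep ⇔ same W_23-dot-orbit):

[[1, 6, 8], [2], [3, 4, 5, 7]]


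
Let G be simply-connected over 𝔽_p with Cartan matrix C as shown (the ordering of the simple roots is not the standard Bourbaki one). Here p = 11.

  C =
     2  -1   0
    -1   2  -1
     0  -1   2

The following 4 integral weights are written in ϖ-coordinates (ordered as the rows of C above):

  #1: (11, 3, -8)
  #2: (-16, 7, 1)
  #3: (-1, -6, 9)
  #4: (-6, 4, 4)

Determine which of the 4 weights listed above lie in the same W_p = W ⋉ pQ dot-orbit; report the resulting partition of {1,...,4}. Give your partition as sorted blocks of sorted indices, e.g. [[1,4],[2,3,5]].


Type A_3, rank 3, |W|=24; reorder rows/cols to standard.

Alcove-folded reps (p=11, 4 weights, presented ϖ-order):

  [1] (4, 2, 1)
  [2] (4, 2, 1)
  [3] (5, 0, 5)
  [4] (5, 0, 5)

2 distinct reps among the 4 weights ⇒ 2 W_11-linkage classes:

[[1, 2], [3, 4]]


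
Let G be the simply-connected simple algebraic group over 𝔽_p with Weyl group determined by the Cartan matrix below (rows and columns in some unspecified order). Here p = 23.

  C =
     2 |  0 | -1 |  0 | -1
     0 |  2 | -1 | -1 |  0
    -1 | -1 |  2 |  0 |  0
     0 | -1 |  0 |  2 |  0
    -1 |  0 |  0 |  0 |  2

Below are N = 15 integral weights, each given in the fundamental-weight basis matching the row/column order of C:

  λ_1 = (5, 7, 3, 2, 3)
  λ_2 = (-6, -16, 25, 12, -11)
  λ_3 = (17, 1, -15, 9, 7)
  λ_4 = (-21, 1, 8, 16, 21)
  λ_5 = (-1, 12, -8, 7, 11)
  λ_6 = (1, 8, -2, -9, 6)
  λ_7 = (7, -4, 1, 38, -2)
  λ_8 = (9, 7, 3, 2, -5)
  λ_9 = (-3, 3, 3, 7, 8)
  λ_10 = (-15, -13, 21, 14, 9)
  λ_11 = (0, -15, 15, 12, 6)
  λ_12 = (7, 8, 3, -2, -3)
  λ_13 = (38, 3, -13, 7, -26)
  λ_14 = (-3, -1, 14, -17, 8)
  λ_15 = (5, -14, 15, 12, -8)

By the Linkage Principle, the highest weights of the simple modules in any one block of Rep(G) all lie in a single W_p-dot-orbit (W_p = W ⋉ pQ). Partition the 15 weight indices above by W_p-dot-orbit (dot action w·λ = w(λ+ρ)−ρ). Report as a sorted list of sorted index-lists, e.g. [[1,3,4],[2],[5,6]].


Dynkin diagram of C (from the 8 off-diagonal −1 entries): A_5.

W_23-reps of the 15 weights in Ā_23 (same 5-coord order as C):

  λ_1 → (6, 8, 4, 1, 2)
  λ_2 → (6, 8, 4, 1, 2)
  λ_3 → (4, 9, 2, 1, 5)
  λ_4 → (4, 9, 2, 1, 5)
  λ_5 → (7, 6, 0, 5, 2)
  λ_6 → (1, 0, 1, 8, 7)
  λ_7 → (1, 13, 2, 0, 6)
  λ_8 → (6, 8, 4, 1, 2)
  λ_9 → (2, 4, 2, 8, 7)
  λ_10 → (6, 8, 4, 1, 2)
  λ_11 → (1, 13, 2, 0, 6)
  λ_12 → (6, 8, 4, 1, 2)
  λ_13 → (2, 4, 2, 8, 7)
  λ_14 → (1, 13, 2, 0, 6)
  λ_15 → (1, 13, 2, 0, 6)

The 15 indices split into 6 linkage classes (same alcove rep ⇔ same W_23-dot-orbit):

[[1, 2, 8, 10, 12], [3, 4], [5], [6], [7, 11, 14, 15], [9, 13]]
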